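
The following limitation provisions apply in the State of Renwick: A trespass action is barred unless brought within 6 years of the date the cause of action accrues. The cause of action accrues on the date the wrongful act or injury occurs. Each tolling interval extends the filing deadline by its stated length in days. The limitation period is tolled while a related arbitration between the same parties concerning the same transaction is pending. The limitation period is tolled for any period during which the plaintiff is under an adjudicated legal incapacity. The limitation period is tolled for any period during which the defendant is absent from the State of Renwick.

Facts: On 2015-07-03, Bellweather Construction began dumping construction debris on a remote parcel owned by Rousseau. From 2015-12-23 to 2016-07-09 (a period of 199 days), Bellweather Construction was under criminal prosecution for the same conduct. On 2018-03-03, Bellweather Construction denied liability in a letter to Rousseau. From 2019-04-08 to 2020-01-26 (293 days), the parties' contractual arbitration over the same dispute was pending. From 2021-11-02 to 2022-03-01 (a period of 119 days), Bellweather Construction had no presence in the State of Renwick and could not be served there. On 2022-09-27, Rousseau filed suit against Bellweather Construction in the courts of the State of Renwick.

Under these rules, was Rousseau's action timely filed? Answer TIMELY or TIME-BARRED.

The limitation period began to run on 2015-07-03.
The untolled deadline — 6 years after 2015-07-03 — is 2021-07-03.
Because the pending related arbitration ran from 2019-04-08 to 2020-01-26, the deadline is extended by 293 days to 2022-04-22.
Because the defendant's absence from the jurisdiction ran from 2021-11-02 to 2022-03-01, the deadline is extended by 119 days to 2022-08-19.
Although a criminal prosecution ran from 2015-12-23 to 2016-07-09, the stated rules do not make that a tolling event, so it is disregarded.
Nothing else in the chronology tolls or restarts the period.
Rousseau filed on 2022-09-27, after the 2022-08-19 deadline, so the action is time-barred.

TIME-BARRED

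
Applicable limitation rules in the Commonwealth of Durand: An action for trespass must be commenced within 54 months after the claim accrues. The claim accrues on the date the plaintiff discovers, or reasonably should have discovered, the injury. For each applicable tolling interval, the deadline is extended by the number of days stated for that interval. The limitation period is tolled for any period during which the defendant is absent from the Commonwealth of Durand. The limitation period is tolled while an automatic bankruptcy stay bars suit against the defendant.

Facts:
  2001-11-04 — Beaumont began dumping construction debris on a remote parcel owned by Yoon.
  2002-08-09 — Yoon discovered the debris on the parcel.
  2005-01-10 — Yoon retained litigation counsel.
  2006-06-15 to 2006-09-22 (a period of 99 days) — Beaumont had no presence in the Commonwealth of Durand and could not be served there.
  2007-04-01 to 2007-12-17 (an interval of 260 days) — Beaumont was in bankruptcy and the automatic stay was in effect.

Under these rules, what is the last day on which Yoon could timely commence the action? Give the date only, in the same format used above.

Accrual is tied to discovery, so the period began on 2002-08-09 rather than on 2001-11-04 when the act occurred.
Adding the 54 months base period to 2002-08-09 gives a deadline of 2007-02-09, before any tolling.
The defendant's absence from the jurisdiction from 2006-06-15 to 2006-09-22 tolled the period for 99 days, extending the deadline to 2007-05-19.
The period was tolled for 260 days by the automatic bankruptcy stay (2007-04-01 to 2007-12-17), pushing the deadline to 2008-02-03.
Nothing else in the chronology tolls or restarts the period.

2008-02-03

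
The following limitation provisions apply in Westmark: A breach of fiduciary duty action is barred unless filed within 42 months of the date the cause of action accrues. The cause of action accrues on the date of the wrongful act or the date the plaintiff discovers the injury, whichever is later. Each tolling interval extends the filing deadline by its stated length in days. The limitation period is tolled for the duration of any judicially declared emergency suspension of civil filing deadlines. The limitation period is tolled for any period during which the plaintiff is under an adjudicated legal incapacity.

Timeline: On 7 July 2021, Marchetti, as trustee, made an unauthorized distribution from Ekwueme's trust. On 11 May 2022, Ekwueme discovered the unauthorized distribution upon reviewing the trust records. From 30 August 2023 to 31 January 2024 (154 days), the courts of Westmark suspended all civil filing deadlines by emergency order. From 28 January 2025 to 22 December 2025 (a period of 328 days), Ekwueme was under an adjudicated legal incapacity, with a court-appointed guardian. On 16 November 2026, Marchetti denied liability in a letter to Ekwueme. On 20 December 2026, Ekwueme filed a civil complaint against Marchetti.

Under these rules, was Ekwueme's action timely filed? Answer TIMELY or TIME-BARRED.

Because discovery on 11 May 2022 post-dates the 7 July 2021 act, accrual under the later-of rule falls on 11 May 2022.
The untolled deadline — 42 months after 11 May 2022 — is 11 November 2025.
The emergency suspension of filing deadlines from 30 August 2023 to 31 January 2024 tolled the period for 154 days, extending the deadline to 14 April 2026.
The period was tolled for 328 days by the plaintiff's legal incapacity (28 January 2025 to 22 December 2025), pushing the deadline to 8 March 2027.
None of the other events listed affects the running of the period under the stated rules.
The 20 December 2026 filing precedes the 8 March 2027 deadline; the claim is timely.

TIMELY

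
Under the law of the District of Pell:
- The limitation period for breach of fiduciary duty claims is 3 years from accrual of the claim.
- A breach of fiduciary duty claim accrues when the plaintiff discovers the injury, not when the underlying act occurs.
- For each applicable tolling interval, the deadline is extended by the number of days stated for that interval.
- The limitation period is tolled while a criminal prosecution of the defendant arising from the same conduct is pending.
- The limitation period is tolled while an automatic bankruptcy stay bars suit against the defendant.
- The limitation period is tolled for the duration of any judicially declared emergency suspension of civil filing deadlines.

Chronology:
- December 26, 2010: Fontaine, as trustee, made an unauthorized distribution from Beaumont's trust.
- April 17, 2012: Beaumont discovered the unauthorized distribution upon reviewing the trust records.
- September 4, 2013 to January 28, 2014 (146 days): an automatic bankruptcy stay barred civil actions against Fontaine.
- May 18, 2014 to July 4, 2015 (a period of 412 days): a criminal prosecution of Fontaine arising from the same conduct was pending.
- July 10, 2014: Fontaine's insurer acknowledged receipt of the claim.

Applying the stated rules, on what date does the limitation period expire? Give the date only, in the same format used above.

October 26, 2016

Accrual is tied to discovery, so the period began on April 17, 2012 rather than on December 26, 2010 when the act occurred.
Adding the 3 years base period to April 17, 2012 gives a deadline of April 17, 2015, before any tolling.
Because the automatic bankruptcy stay ran from September 4, 2013 to January 28, 2014, the deadline is extended by 146 days to September 10, 2015.
The pending criminal prosecution from May 18, 2014 to July 4, 2015 tolled the period for 412 days, extending the deadline to October 26, 2016.
None of the other events listed affects the running of the period under the stated rules.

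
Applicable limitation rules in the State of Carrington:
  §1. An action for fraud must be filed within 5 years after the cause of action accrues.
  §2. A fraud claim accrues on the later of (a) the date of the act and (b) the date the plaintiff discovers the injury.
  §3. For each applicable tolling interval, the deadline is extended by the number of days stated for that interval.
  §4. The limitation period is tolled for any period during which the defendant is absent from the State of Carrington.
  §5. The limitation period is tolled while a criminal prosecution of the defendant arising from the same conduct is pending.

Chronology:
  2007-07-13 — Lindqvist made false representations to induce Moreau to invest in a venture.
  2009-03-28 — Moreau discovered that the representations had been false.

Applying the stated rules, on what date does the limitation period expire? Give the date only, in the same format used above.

The claim accrued on 2009-03-28 — the later of the 2007-07-13 act and the 2009-03-28 discovery.
The untolled deadline — 5 years after 2009-03-28 — is 2014-03-28.

2014-03-28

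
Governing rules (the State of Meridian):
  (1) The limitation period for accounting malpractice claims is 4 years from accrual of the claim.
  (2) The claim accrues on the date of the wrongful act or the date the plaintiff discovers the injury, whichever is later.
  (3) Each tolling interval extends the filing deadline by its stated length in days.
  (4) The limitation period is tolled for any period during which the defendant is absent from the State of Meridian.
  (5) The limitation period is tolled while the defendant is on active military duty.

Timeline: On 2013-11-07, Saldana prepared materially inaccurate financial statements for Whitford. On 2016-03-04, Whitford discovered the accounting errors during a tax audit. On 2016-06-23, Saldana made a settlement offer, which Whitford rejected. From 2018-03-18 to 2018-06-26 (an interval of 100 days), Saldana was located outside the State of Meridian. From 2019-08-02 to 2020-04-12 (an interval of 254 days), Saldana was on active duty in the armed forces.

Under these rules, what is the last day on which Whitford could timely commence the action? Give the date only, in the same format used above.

2021-02-21

Taking the later of the act (2013-11-07) and discovery (2016-03-04), the claim accrued on 2016-03-04.
The untolled deadline — 4 years after 2016-03-04 — is 2020-03-04.
The period was tolled for 100 days by the defendant's absence from the jurisdiction (2018-03-18 to 2018-06-26), pushing the deadline to 2020-06-12.
The period was tolled for 254 days by the defendant's active military service (2019-08-02 to 2020-04-12), pushing the deadline to 2021-02-21.
None of the other events listed affects the running of the period under the stated rules.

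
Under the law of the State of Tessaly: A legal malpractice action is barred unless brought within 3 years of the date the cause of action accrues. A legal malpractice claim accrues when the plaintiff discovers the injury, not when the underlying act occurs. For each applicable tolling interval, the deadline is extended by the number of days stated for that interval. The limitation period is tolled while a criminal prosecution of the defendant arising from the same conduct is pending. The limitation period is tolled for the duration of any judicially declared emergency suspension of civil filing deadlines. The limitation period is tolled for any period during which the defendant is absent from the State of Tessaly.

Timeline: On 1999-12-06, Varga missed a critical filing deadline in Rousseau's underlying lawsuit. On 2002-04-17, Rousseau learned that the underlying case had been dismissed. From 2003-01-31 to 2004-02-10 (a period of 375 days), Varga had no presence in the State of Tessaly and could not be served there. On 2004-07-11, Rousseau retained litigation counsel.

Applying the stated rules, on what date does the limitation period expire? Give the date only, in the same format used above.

The claim did not accrue until Rousseau discovered the injury on 2002-04-17; the 1999-12-06 act date does not start the clock under the stated rule.
The untolled deadline — 3 years after 2002-04-17 — is 2005-04-17.
Because the defendant's absence from the jurisdiction ran from 2003-01-31 to 2004-02-10, the deadline is extended by 375 days to 2006-04-27.
None of the other events listed affects the running of the period under the stated rules.

2006-04-27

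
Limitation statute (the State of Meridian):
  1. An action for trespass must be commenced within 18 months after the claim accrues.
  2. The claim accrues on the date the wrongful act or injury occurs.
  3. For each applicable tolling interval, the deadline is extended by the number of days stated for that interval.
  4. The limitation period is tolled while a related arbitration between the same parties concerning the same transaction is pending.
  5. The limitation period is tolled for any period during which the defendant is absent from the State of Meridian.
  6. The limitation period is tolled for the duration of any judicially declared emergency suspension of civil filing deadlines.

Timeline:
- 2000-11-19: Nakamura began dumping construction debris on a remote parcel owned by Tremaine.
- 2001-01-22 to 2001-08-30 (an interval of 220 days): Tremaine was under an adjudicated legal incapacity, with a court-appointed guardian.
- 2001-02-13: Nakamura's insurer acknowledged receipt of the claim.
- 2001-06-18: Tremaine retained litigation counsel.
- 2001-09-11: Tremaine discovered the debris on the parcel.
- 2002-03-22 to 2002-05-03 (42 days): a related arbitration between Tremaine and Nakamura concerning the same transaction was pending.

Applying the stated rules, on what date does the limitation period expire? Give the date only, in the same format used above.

Accrual is governed by the date of the act, so the period began to run on 2000-11-19; the later discovery on 2001-09-11 is irrelevant under the stated rule.
18 months from 2000-11-19 is 2002-05-19.
Because the pending related arbitration ran from 2002-03-22 to 2002-05-03, the deadline is extended by 42 days to 2002-06-30.
Although the plaintiff's incapacity ran from 2001-01-22 to 2001-08-30, the stated rules do not make that a tolling event, so it is disregarded.
The other events in the timeline have no effect on the limitation period under the stated rules.

2002-06-30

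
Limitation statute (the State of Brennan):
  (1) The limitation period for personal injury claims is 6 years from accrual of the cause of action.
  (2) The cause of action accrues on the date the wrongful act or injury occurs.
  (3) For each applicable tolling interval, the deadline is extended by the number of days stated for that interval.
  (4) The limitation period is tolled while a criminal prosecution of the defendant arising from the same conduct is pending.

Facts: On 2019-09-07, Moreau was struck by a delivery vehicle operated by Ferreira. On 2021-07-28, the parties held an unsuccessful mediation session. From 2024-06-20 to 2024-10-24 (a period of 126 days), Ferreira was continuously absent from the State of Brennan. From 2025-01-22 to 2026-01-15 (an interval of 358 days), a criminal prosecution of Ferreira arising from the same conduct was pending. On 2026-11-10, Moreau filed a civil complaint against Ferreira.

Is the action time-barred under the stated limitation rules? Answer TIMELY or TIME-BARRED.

TIME-BARRED

The claim accrued on 2019-09-07, when the wrongful act occurred.
Adding the 6 years base period to 2019-09-07 gives a deadline of 2025-09-07, before any tolling.
The pending criminal prosecution from 2025-01-22 to 2026-01-15 tolled the period for 358 days, extending the deadline to 2026-08-31.
Although the defendant's absence ran from 2024-06-20 to 2024-10-24, the stated rules do not make that a tolling event, so it is disregarded.
Nothing else in the chronology tolls or restarts the period.
The 2026-11-10 filing falls after the 2026-08-31 deadline; the claim is time-barred.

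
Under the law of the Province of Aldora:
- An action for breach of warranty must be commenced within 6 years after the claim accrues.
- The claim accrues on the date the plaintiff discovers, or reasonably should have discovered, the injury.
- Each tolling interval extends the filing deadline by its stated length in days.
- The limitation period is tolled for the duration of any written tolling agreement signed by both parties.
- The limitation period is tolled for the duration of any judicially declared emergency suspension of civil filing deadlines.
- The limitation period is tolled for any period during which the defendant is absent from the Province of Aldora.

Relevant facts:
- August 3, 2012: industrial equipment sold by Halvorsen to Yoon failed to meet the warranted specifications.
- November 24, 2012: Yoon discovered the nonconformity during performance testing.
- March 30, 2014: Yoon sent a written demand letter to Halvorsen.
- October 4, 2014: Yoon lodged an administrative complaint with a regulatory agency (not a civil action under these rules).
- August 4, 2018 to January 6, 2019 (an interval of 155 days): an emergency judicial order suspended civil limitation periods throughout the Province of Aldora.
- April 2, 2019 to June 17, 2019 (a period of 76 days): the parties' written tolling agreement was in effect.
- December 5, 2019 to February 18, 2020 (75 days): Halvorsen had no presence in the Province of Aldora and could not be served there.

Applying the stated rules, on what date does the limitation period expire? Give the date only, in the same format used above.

July 13, 2019

The claim did not accrue until Yoon discovered the injury on November 24, 2012; the August 3, 2012 act date does not start the clock under the stated rule.
The untolled deadline — 6 years after November 24, 2012 — is November 24, 2018.
The period was tolled for 155 days by the emergency suspension of filing deadlines (August 4, 2018 to January 6, 2019), pushing the deadline to April 28, 2019.
Because the written tolling agreement ran from April 2, 2019 to June 17, 2019, the deadline is extended by 76 days to July 13, 2019.
The defendant's absence from the jurisdiction starting December 5, 2019 came too late — the period had run on July 13, 2019 — and so does not extend the deadline.
The other events in the timeline have no effect on the limitation period under the stated rules.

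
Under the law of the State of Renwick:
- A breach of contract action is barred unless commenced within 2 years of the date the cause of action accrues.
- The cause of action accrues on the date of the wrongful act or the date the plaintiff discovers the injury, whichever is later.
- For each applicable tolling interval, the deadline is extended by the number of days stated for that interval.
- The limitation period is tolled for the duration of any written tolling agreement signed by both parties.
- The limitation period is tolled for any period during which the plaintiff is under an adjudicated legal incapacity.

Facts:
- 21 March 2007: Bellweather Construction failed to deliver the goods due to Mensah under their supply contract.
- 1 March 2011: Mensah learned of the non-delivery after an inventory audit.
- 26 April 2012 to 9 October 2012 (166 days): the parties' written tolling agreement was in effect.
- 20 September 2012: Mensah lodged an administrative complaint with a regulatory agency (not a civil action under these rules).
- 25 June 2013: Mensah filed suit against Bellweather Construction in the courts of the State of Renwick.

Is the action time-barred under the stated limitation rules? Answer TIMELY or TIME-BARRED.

TIMELY

Because discovery on 1 March 2011 post-dates the 21 March 2007 act, accrual under the later-of rule falls on 1 March 2011.
Adding the 2 years base period to 1 March 2011 gives a deadline of 1 March 2013, before any tolling.
Because the written tolling agreement ran from 26 April 2012 to 9 October 2012, the deadline is extended by 166 days to 14 August 2013.
Nothing else in the chronology tolls or restarts the period.
Mensah filed on 25 June 2013, before the 14 August 2013 deadline, so the action is timely.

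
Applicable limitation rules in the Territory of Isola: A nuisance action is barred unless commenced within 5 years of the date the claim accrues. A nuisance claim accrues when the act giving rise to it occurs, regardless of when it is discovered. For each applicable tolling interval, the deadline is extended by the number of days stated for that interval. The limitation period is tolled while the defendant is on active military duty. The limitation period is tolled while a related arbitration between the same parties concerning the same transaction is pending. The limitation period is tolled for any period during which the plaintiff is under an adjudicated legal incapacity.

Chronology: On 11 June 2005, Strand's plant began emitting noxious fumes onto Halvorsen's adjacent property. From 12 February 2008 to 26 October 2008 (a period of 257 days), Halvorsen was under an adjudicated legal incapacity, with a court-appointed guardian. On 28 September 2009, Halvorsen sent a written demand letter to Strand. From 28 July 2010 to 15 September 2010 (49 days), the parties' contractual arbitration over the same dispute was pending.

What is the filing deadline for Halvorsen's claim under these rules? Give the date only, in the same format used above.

13 April 2011

The claim accrued on 11 June 2005, the date of the act.
Adding the 5 years base period to 11 June 2005 gives a deadline of 11 June 2010, before any tolling.
The period was tolled for 257 days by the plaintiff's legal incapacity (12 February 2008 to 26 October 2008), pushing the deadline to 23 February 2011.
Because the pending related arbitration ran from 28 July 2010 to 15 September 2010, the deadline is extended by 49 days to 13 April 2011.
The other events in the timeline have no effect on the limitation period under the stated rules.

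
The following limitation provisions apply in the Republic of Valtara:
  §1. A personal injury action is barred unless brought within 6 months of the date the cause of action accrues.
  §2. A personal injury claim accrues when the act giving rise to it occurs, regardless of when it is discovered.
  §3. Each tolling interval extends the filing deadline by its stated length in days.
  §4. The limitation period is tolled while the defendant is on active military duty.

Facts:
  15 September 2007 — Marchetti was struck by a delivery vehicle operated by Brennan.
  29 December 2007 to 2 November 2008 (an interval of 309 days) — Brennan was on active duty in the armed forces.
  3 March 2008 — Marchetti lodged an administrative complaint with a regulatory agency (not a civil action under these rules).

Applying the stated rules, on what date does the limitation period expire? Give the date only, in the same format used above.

18 January 2009

The cause of action accrued on 15 September 2007, the date of the act.
Adding the 6 months base period to 15 September 2007 gives a deadline of 15 March 2008, before any tolling.
The defendant's active military service from 29 December 2007 to 2 November 2008 tolled the period for 309 days, extending the deadline to 18 January 2009.
Nothing else in the chronology tolls or restarts the period.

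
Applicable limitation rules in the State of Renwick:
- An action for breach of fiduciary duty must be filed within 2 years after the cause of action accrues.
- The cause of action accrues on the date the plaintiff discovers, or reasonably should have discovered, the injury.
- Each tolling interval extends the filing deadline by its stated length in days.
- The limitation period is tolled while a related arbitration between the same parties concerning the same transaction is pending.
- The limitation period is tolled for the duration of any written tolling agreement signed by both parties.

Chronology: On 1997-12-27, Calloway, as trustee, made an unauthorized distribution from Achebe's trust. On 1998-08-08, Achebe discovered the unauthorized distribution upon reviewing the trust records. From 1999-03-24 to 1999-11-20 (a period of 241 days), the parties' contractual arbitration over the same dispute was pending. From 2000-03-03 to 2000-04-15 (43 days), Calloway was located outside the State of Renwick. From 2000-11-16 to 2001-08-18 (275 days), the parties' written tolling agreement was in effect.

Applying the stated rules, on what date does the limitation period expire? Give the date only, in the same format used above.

Under the discovery rule, the claim accrued on 1998-08-08, when Achebe discovered the injury — not on the 1997-12-27 date of the underlying act.
Adding the 2 years base period to 1998-08-08 gives a deadline of 2000-08-08, before any tolling.
The pending related arbitration from 1999-03-24 to 1999-11-20 tolled the period for 241 days, extending the deadline to 2001-04-06.
The written tolling agreement from 2000-11-16 to 2001-08-18 tolled the period for 275 days, extending the deadline to 2002-01-06.
Although the defendant's absence ran from 2000-03-03 to 2000-04-15, the stated rules do not make that a tolling event, so it is disregarded.

2002-01-06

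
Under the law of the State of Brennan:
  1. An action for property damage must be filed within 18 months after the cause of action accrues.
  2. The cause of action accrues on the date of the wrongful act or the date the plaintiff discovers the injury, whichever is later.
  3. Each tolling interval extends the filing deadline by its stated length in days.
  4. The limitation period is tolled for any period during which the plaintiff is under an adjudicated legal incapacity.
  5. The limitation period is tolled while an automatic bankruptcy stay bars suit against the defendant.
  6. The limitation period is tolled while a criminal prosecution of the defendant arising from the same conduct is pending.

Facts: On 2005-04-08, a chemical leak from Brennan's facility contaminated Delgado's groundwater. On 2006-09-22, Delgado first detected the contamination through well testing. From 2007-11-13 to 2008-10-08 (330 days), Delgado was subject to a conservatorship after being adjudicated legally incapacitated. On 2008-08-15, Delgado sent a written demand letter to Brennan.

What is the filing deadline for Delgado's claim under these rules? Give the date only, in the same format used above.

2009-02-15

Taking the later of the act (2005-04-08) and discovery (2006-09-22), the claim accrued on 2006-09-22.
18 months from 2006-09-22 is 2008-03-22.
The plaintiff's legal incapacity from 2007-11-13 to 2008-10-08 tolled the period for 330 days, extending the deadline to 2009-02-15.
None of the other events listed affects the running of the period under the stated rules.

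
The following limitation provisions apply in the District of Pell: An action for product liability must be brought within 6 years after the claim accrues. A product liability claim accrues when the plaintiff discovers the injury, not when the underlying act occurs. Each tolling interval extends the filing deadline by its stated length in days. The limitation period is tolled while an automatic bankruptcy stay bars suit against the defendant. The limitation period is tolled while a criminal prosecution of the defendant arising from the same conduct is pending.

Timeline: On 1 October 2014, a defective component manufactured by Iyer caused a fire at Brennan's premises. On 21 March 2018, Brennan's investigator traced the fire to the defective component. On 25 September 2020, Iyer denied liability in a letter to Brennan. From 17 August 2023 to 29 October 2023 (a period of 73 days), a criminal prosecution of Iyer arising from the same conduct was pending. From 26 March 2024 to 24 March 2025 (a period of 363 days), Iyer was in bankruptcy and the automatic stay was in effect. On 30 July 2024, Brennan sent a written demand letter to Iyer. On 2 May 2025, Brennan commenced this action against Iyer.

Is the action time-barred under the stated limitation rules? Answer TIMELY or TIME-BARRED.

Under the discovery rule, the claim accrued on 21 March 2018, when Brennan discovered the injury — not on the 1 October 2014 date of the underlying act.
6 years from 21 March 2018 is 21 March 2024.
The period was tolled for 73 days by the pending criminal prosecution (17 August 2023 to 29 October 2023), pushing the deadline to 2 June 2024.
Because the automatic bankruptcy stay ran from 26 March 2024 to 24 March 2025, the deadline is extended by 363 days to 31 May 2025.
None of the other events listed affects the running of the period under the stated rules.
Brennan filed on 2 May 2025, before the 31 May 2025 deadline, so the action is timely.

TIMELY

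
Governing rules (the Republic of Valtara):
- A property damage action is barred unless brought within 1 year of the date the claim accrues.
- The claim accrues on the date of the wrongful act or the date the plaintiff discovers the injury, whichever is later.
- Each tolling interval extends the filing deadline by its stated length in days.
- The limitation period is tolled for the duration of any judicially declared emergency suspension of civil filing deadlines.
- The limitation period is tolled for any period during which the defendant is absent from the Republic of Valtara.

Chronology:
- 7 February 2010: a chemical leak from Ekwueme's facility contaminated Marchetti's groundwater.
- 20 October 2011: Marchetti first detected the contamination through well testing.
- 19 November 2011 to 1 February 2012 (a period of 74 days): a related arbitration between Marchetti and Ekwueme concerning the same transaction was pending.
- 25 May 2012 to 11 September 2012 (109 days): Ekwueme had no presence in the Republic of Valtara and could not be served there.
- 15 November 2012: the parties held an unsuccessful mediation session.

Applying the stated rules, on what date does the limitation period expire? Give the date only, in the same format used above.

Because discovery on 20 October 2011 post-dates the 7 February 2010 act, accrual under the later-of rule falls on 20 October 2011.
Adding the 1 year base period to 20 October 2011 gives a deadline of 20 October 2012, before any tolling.
Because the defendant's absence from the jurisdiction ran from 25 May 2012 to 11 September 2012, the deadline is extended by 109 days to 6 February 2013.
Although a pending arbitration ran from 19 November 2011 to 1 February 2012, the stated rules do not make that a tolling event, so it is disregarded.
Nothing else in the chronology tolls or restarts the period.

6 February 2013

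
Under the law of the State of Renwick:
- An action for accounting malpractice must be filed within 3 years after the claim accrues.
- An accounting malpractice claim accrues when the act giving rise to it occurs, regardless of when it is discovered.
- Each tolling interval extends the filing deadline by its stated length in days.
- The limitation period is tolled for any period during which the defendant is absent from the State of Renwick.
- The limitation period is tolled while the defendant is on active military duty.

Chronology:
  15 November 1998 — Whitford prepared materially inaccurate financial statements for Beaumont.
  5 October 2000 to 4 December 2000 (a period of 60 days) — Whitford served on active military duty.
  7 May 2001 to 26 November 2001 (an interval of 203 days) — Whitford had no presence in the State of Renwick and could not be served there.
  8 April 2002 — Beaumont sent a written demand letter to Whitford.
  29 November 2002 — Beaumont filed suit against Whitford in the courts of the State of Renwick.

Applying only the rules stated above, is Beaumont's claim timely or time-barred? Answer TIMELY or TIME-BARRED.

TIME-BARRED

The limitation period began to run on 15 November 1998.
Adding the 3 years base period to 15 November 1998 gives a deadline of 15 November 2001, before any tolling.
The period was tolled for 60 days by the defendant's active military service (5 October 2000 to 4 December 2000), pushing the deadline to 14 January 2002.
The period was tolled for 203 days by the defendant's absence from the jurisdiction (7 May 2001 to 26 November 2001), pushing the deadline to 5 August 2002.
None of the other events listed affects the running of the period under the stated rules.
Filing on 29 November 2002 missed the 5 August 2002 deadline — the action is time-barred.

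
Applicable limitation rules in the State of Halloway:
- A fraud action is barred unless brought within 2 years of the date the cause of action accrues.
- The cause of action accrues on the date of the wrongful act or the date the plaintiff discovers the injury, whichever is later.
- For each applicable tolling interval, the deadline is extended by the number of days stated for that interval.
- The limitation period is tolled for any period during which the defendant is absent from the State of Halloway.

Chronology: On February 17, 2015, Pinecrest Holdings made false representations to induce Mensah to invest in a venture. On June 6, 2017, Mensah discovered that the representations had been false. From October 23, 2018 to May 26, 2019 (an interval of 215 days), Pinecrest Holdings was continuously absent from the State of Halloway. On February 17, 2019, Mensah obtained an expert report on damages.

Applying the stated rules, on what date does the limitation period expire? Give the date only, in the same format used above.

January 7, 2020

Because discovery on June 6, 2017 post-dates the February 17, 2015 act, accrual under the later-of rule falls on June 6, 2017.
The untolled deadline — 2 years after June 6, 2017 — is June 6, 2019.
The period was tolled for 215 days by the defendant's absence from the jurisdiction (October 23, 2018 to May 26, 2019), pushing the deadline to January 7, 2020.
The other events in the timeline have no effect on the limitation period under the stated rules.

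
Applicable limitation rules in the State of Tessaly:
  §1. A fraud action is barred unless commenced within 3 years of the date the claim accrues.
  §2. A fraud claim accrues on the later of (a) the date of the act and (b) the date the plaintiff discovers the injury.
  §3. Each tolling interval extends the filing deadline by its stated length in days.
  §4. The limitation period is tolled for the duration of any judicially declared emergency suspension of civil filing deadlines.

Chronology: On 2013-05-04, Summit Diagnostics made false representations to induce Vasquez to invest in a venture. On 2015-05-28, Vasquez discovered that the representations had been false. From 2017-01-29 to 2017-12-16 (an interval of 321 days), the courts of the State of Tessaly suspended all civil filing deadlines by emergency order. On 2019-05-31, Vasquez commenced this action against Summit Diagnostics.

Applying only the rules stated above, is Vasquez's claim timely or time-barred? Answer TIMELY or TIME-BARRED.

TIME-BARRED

Because discovery on 2015-05-28 post-dates the 2013-05-04 act, accrual under the later-of rule falls on 2015-05-28.
The untolled deadline — 3 years after 2015-05-28 — is 2018-05-28.
The emergency suspension of filing deadlines from 2017-01-29 to 2017-12-16 tolled the period for 321 days, extending the deadline to 2019-04-14.
Filing on 2019-05-31 missed the 2019-04-14 deadline — the action is time-barred.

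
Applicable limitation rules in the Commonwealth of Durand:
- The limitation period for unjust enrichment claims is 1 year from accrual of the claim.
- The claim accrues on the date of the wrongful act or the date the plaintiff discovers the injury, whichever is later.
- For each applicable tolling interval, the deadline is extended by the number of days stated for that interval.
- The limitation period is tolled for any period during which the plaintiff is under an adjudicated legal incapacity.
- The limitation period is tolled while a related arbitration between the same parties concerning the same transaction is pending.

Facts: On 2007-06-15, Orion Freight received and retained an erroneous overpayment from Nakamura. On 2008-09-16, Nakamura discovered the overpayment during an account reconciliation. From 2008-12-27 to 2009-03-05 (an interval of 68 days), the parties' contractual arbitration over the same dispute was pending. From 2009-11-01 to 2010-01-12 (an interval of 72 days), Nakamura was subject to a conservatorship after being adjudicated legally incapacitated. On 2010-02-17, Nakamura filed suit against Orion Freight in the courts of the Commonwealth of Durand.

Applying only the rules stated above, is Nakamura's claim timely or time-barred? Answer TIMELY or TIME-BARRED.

TIME-BARRED

The claim accrued on 2008-09-16 — the later of the 2007-06-15 act and the 2008-09-16 discovery.
Adding the 1 year base period to 2008-09-16 gives a deadline of 2009-09-16, before any tolling.
The period was tolled for 68 days by the pending related arbitration (2008-12-27 to 2009-03-05), pushing the deadline to 2009-11-23.
The plaintiff's legal incapacity from 2009-11-01 to 2010-01-12 tolled the period for 72 days, extending the deadline to 2010-02-03.
Nakamura filed on 2010-02-17, after the 2010-02-03 deadline, so the action is time-barred.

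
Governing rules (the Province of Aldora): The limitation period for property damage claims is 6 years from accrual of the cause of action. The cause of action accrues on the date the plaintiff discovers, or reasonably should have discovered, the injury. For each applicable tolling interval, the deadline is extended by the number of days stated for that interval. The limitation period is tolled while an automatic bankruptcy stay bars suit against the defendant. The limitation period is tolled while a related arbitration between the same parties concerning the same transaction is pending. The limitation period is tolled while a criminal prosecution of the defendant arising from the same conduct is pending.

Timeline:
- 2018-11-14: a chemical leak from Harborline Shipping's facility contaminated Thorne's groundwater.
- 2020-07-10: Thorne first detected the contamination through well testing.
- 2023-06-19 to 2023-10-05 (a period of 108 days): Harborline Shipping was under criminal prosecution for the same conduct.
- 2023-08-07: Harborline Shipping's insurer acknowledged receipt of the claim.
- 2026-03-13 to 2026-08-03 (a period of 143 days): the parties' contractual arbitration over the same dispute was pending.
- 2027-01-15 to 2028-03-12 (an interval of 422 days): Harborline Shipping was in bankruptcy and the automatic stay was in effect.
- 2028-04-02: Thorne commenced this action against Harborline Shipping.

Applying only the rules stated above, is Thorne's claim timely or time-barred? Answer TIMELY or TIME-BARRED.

TIMELY

The claim did not accrue until Thorne discovered the injury on 2020-07-10; the 2018-11-14 act date does not start the clock under the stated rule.
The untolled deadline — 6 years after 2020-07-10 — is 2026-07-10.
The period was tolled for 108 days by the pending criminal prosecution (2023-06-19 to 2023-10-05), pushing the deadline to 2026-10-26.
The period was tolled for 143 days by the pending related arbitration (2026-03-13 to 2026-08-03), pushing the deadline to 2027-03-18.
The automatic bankruptcy stay from 2027-01-15 to 2028-03-12 tolled the period for 422 days, extending the deadline to 2028-05-13.
None of the other events listed affects the running of the period under the stated rules.
The 2028-04-02 filing precedes the 2028-05-13 deadline; the claim is timely.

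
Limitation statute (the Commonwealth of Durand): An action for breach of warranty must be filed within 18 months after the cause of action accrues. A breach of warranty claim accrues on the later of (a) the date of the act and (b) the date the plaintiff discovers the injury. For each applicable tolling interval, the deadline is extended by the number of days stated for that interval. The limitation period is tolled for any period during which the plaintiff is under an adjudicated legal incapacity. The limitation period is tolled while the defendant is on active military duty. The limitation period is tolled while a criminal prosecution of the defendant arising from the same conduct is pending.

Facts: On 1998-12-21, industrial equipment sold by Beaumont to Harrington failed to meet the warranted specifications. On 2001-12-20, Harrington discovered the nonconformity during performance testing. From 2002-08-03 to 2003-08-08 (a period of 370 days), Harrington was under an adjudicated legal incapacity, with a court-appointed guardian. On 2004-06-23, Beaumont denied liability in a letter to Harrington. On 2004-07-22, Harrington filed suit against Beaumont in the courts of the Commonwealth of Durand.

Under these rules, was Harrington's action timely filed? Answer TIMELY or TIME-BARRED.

TIME-BARRED

Because discovery on 2001-12-20 post-dates the 1998-12-21 act, accrual under the later-of rule falls on 2001-12-20.
The untolled deadline — 18 months after 2001-12-20 — is 2003-06-20.
The period was tolled for 370 days by the plaintiff's legal incapacity (2002-08-03 to 2003-08-08), pushing the deadline to 2004-06-24.
Nothing else in the chronology tolls or restarts the period.
The 2004-07-22 filing falls after the 2004-06-24 deadline; the claim is time-barred.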